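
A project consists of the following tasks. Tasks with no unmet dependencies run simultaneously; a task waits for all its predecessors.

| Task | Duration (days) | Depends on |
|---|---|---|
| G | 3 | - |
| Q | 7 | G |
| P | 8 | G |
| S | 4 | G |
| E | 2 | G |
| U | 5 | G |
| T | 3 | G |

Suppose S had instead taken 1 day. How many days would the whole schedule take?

11

Baseline: G→P = 3+8 = 11 → 11 days.
S is off the critical path — its longest chain is 7 days, giving 4 of slack.
No other chain overtakes it, so the finish is 11 days.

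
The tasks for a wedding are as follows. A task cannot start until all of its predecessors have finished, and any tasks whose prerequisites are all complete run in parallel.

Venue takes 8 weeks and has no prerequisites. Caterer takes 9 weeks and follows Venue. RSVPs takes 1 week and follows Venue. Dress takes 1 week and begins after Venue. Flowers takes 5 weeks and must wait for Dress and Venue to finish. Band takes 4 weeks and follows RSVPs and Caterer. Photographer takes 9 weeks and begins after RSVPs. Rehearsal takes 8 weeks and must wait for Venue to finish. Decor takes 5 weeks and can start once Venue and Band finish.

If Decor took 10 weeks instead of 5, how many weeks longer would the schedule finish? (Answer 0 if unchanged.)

Actual critical path: Venue→Caterer→Band→Decor = 8+9+4+5 = 26 ⇒ 26 weeks.
Since Decor is critical, the +5 change carries straight to that chain (now 31 weeks).
No other chain overtakes it, so the finish is 31 weeks.
Change in finish: 31 − 26 = +5 weeks.

5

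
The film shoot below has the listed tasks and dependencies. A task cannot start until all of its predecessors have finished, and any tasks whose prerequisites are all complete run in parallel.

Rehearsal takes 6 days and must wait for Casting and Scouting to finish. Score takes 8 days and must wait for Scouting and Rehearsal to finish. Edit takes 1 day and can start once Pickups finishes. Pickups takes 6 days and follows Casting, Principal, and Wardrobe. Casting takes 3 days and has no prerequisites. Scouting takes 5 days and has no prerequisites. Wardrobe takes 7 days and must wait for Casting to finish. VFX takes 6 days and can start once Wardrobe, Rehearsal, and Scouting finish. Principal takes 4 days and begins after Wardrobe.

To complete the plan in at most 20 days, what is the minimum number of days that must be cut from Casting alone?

1

Current finish: 21 days; target: 20.
Casting is on every critical path, so each day cut from Casting cuts the finish by one (this holds down to a finish of 19).
Need 21 − 20 = 1 day off Casting → Casting becomes 2 days, finish becomes 20.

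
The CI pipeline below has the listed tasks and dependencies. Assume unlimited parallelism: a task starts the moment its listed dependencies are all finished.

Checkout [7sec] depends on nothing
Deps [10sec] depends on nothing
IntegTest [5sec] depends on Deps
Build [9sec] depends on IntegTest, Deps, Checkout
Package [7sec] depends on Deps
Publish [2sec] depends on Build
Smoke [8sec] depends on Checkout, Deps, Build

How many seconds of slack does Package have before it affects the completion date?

Critical path: Deps→IntegTest→Build→Smoke = 10+5+9+8 = 32, so the finish is 32 seconds.
The longest chain containing Package totals 17 seconds.
Float = 32 − 17 = 15.

15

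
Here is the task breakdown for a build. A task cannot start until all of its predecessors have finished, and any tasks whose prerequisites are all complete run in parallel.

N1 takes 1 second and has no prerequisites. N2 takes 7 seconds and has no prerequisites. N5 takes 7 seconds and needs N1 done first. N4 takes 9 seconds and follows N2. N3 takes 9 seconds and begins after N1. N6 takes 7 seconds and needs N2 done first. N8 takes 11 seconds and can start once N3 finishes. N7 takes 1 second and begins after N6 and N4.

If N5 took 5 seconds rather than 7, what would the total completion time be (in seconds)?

Baseline: N1→N3→N8 = 1+9+11 = 21 → 21 seconds.
The longest path through N5 is only 8 seconds, so N5 has float 13.
The critical path is still N1→N3→N8; finish is now 21 seconds.

21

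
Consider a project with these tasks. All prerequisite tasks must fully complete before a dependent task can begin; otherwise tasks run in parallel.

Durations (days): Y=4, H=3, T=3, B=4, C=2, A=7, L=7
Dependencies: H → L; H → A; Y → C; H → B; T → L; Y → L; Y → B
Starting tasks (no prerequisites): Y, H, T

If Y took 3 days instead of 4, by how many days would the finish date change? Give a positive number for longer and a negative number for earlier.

-1

The binding path is Y→L = 4+7 = 11; finish at 11 days.
Y is on the critical path; changing it to 3 makes that path 10 days.
That remains the longest chain; total 10 days.
Change in finish: 10 − 11 = -1 days.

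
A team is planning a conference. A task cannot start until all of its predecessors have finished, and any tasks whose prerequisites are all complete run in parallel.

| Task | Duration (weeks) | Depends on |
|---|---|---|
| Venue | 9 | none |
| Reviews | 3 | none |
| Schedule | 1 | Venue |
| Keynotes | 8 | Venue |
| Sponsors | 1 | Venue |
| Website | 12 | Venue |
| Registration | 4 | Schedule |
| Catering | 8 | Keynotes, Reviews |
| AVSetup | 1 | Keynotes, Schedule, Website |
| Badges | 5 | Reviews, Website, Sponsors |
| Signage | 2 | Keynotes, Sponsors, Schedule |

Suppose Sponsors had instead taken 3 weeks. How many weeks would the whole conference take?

26

Critical path before the change: Venue→Website→Badges = 9+12+5 = 26 giving 26 weeks.
The longest path through Sponsors is only 15 weeks, so Sponsors has float 11.
That remains the longest chain; total 26 weeks.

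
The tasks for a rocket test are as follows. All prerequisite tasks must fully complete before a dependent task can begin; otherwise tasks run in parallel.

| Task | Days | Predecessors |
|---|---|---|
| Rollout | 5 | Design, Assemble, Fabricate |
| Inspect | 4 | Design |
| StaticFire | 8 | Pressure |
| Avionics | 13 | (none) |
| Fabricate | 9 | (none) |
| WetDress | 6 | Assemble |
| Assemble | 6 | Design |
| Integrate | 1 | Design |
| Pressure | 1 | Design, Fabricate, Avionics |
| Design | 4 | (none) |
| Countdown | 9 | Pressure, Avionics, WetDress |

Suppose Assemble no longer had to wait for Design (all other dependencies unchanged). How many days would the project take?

23

Before: longest chain Design→Assemble→WetDress→Countdown = 4+6+6+9 = 25, finish 25.
Without Design→Assemble, Assemble's earliest start moves from 4 to 0.
New critical path: Avionics→Pressure→Countdown = 13+1+9 = 23 ⇒ 23 days.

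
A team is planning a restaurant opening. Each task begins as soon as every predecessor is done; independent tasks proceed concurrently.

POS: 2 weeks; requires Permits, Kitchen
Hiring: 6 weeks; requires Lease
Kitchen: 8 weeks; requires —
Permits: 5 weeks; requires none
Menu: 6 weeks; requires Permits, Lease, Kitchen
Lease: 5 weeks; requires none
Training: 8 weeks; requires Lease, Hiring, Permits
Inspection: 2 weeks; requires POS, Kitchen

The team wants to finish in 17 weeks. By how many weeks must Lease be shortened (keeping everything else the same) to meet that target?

2

Current finish: 19 weeks; target: 17.
Lease is on every critical path, so each week cut from Lease cuts the finish by one (this holds down to a finish of 15).
Need 19 − 17 = 2 weeks off Lease → Lease becomes 3 weeks, finish becomes 17.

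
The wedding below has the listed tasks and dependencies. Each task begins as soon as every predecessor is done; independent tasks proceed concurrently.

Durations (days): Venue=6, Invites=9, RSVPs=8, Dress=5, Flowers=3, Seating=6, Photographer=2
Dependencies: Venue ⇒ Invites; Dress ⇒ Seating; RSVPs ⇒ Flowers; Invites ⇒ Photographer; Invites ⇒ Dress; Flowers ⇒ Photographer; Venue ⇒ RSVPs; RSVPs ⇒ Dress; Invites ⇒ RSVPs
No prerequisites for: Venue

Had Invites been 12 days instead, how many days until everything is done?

Actual critical path: Venue→Invites→RSVPs→Dress→Seating = 6+9+8+5+6 = 34 ⇒ 34 days.
Invites is on the critical path; changing it to 12 makes that path 37 days.
The critical path is still Venue→Invites→RSVPs→Dress→Seating; finish is now 37 days.

37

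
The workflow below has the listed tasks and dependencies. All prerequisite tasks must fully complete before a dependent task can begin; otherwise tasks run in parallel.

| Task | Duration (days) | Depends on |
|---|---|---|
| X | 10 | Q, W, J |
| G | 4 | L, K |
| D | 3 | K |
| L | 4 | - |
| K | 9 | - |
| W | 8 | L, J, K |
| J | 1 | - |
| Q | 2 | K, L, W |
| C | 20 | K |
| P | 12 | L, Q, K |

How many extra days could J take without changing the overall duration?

Critical path: K→W→Q→P = 9+8+2+12 = 31, so the finish is 31 days.
The longest chain containing J totals 23 days.
So J can slip 9 − 1 = 8 days.

8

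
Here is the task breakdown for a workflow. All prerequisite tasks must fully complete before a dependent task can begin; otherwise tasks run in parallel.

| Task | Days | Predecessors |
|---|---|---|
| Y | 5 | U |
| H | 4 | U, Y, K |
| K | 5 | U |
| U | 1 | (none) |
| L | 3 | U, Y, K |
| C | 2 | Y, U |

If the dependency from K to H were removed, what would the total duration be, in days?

10

Original critical path: U→K→H = 1+5+4 = 10 ⇒ 10 days.
Dropping K→H doesn't change H's earliest start (6); another predecessor still binds.
After: U→Y→H = 1+5+4 = 10 → 10 days.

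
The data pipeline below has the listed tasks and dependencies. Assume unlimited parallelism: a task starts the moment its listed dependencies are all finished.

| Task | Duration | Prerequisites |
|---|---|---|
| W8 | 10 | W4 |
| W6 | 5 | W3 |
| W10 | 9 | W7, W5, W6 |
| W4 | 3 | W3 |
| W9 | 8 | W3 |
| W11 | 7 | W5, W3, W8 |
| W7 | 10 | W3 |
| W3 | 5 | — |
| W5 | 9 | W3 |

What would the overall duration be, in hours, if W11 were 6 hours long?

Critical path before the change: W3→W4→W8→W11 = 5+3+10+7 = 25 giving 25 hours.
W11 lies on that path, so at 6 hours the path becomes 24 hours.
The critical path is still W3→W4→W8→W11; finish is now 24 hours.

24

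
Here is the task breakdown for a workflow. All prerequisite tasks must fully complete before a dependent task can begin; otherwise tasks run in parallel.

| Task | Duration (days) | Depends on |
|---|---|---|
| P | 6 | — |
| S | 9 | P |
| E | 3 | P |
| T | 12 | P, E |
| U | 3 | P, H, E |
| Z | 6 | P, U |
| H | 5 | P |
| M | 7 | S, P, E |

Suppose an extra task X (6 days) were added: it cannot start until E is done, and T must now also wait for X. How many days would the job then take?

Originally the job takes 22 days.
With X inserted, T now waits for max(P, E, X).
New critical path: P→E→X→T = 6+3+6+12 = 27 ⇒ 27 days.

27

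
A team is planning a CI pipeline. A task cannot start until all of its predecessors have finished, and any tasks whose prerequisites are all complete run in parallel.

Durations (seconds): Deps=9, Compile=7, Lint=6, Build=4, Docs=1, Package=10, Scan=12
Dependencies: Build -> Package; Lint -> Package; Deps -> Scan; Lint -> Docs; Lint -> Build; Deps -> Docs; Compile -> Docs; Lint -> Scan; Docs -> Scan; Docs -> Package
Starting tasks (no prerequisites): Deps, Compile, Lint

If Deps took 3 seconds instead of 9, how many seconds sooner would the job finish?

2

As given, the longest chain is Deps→Docs→Scan = 9+1+12 = 22, so the finish is 22 seconds.
Since Deps is critical, the -6 change carries straight to that chain (now 16 seconds).
Now Compile→Docs→Scan = 7+1+12 = 20 is longest, so the finish becomes 20 seconds.
Change in finish: 20 − 22 = -2 seconds.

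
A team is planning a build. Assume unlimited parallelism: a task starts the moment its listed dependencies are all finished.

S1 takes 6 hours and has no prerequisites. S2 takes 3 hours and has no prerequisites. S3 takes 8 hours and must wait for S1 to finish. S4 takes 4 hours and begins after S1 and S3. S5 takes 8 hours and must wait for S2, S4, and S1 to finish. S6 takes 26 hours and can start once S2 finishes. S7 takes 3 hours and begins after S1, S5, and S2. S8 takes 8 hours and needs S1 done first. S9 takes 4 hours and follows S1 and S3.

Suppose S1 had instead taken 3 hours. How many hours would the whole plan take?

29

As given, the longest chain is S1→S3→S4→S5→S7 = 6+8+4+8+3 = 29, so the finish is 29 hours.
S1 is on the critical path; changing it to 3 makes that path 26 hours.
New critical path: S2→S6 = 3+26 = 29 ⇒ 29 hours.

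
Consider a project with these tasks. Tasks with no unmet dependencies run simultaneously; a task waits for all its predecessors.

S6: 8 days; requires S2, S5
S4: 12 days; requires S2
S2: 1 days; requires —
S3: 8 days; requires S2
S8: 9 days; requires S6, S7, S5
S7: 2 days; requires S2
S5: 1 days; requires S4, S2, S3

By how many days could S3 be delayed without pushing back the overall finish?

4

S2→S4→S5→S6→S8 = 1+12+1+8+9 = 31 sets the makespan at 31 days.
The longest chain containing S3 totals 27 days.
Float = 31 − 27 = 4.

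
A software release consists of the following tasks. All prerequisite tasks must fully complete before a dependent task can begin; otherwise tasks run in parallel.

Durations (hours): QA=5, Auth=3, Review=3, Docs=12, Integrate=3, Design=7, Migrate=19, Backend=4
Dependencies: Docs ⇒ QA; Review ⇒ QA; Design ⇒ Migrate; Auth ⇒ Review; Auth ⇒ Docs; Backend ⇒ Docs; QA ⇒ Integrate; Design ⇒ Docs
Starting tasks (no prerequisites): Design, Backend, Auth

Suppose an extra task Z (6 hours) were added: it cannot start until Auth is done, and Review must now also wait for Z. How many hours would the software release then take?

Originally the software release takes 27 hours.
With Z inserted, Review now waits for max(Auth, Z).
New critical path: Design→Docs→QA→Integrate = 7+12+5+3 = 27 ⇒ 27 hours.

27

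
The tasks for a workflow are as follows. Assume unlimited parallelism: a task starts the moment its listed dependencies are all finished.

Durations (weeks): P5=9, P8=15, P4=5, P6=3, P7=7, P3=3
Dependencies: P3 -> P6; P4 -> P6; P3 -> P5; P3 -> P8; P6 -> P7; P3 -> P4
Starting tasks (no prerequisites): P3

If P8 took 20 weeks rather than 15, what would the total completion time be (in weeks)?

23

Baseline: P3→P8 = 3+15 = 18 → 18 weeks.
P8 lies on that path, so at 20 weeks the path becomes 23 weeks.
No other chain overtakes it, so the finish is 23 weeks.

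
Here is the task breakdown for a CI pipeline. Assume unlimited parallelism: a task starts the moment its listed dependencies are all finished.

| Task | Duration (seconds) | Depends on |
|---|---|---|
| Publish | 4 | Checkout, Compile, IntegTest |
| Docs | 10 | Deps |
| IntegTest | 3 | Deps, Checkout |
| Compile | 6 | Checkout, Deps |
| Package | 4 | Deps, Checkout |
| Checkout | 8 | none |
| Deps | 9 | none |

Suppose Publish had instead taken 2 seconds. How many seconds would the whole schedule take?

19

As given, the longest chain is Deps→Compile→Publish = 9+6+4 = 19, so the finish is 19 seconds.
Since Publish is critical, the -2 change carries straight to that chain (now 17 seconds).
The binding chain switches to Deps→Docs = 9+10 = 19; finish 19 seconds.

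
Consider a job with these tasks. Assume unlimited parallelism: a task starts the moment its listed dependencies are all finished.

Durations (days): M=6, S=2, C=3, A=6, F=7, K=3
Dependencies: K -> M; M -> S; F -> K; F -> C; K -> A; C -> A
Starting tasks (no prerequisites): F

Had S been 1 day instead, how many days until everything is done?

17

As given, the longest chain is F→K→M→S = 7+3+6+2 = 18, so the finish is 18 days.
Since S is critical, the -1 change carries straight to that chain (now 17 days).
The critical path is still F→K→M→S; finish is now 17 days.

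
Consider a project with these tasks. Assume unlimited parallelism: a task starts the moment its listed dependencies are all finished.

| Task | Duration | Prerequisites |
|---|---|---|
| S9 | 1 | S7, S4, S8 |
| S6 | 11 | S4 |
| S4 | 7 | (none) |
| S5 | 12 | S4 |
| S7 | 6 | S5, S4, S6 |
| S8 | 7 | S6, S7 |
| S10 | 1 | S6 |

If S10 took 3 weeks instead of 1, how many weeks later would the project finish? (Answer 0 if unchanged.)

0

Actual critical path: S4→S5→S7→S8→S9 = 7+12+6+7+1 = 33 ⇒ 33 weeks.
S10 has 14 weeks of float (longest path through it is 19).
That remains the longest chain; total 33 weeks.
Change in finish: 33 − 33 = +0 weeks.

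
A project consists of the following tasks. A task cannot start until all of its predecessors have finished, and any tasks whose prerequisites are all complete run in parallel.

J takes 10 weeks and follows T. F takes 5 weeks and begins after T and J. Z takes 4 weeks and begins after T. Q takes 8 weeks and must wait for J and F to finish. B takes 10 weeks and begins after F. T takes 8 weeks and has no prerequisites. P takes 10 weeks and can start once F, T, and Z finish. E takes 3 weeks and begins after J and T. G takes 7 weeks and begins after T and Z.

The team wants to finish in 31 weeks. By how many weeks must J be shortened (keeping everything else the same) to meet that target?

Current finish: 33 weeks; target: 31.
J is on every critical path, so each week cut from J cuts the finish by one (this holds down to a finish of 24).
Need 33 − 31 = 2 weeks off J → J becomes 8 weeks, finish becomes 31.

2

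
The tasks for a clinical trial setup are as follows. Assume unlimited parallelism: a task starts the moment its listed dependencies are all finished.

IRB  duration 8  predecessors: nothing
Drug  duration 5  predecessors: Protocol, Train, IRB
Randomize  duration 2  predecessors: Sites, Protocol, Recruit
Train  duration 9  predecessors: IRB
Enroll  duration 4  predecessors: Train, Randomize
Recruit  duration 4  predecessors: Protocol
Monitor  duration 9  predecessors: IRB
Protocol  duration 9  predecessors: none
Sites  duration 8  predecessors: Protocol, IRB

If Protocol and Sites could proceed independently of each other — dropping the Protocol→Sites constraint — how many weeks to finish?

22

Before: longest chain Protocol→Sites→Randomize→Enroll = 9+8+2+4 = 23, finish 23.
Without Protocol→Sites, Sites's earliest start moves from 9 to 8.
New critical path: IRB→Sites→Randomize→Enroll = 8+8+2+4 = 22 ⇒ 22 weeks.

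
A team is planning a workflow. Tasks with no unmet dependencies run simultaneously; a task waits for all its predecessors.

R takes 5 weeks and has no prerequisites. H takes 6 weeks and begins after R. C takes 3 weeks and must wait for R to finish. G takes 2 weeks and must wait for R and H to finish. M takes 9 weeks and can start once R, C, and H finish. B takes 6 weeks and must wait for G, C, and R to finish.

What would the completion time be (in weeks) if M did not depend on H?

Original critical path: R→H→M = 5+6+9 = 20 ⇒ 20 weeks.
Without H→M, M's earliest start moves from 11 to 8.
The longest chain is now R→H→G→B = 5+6+2+6 = 19, so the plan takes 19 weeks.

19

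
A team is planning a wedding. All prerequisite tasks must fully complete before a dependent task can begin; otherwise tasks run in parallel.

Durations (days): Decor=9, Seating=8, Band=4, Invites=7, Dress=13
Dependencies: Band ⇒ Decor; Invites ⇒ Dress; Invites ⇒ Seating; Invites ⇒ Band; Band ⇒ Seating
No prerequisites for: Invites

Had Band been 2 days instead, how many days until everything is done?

20

As given, the longest chain is Invites→Band→Decor = 7+4+9 = 20, so the finish is 20 days.
Band is on the critical path; changing it to 2 makes that path 18 days.
New critical path: Invites→Dress = 7+13 = 20 ⇒ 20 days.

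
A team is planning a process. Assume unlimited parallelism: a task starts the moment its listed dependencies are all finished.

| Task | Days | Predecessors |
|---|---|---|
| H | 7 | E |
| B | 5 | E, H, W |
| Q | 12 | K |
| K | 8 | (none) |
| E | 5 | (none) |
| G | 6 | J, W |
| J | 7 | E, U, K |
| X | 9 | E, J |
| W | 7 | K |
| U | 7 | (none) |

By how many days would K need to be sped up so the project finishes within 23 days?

Current finish: 24 days; target: 23.
K is on every critical path, so each day cut from K cuts the finish by one (this holds down to a finish of 23).
Need 24 − 23 = 1 day off K → K becomes 7 days, finish becomes 23.

1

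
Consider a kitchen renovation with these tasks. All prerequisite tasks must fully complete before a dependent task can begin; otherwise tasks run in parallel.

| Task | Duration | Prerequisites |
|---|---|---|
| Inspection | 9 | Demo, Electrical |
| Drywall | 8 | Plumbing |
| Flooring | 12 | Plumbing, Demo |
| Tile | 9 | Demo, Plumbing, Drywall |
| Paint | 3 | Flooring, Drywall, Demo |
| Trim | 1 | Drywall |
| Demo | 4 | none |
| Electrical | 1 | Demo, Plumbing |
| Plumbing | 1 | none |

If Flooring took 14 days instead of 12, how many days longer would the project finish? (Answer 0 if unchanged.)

2

As given, the longest chain is Demo→Flooring→Paint = 4+12+3 = 19, so the finish is 19 days.
Since Flooring is critical, the +2 change carries straight to that chain (now 21 days).
The critical path is still Demo→Flooring→Paint; finish is now 21 days.
Change in finish: 21 − 19 = +2 days.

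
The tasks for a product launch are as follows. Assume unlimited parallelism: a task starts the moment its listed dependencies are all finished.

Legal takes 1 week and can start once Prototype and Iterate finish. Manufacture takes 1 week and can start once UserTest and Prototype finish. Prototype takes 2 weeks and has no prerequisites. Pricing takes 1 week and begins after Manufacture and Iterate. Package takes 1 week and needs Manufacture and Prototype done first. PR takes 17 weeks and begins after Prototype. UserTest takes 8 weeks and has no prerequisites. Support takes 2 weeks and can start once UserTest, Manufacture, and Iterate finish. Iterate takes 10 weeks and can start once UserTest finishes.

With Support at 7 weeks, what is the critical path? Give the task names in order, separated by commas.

Critical path before the change: UserTest→Iterate→Support = 8+10+2 = 20 giving 20 weeks.
Since Support is critical, the +5 change carries straight to that chain (now 25 weeks).
That remains the longest chain; total 25 weeks.

UserTest, Iterate, Support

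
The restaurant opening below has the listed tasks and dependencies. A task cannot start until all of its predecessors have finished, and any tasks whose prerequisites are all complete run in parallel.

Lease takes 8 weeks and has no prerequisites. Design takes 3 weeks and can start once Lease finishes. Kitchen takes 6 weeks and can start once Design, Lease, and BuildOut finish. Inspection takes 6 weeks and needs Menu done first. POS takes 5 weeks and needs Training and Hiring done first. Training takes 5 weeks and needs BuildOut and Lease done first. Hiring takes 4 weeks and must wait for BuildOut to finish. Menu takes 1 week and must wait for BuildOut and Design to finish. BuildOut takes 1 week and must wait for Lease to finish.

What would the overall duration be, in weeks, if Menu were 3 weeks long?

Actual critical path: Lease→BuildOut→Training→POS = 8+1+5+5 = 19 ⇒ 19 weeks.
Menu is off the critical path — its longest chain is 18 weeks, giving 1 of slack.
The binding chain switches to Lease→Design→Menu→Inspection = 8+3+3+6 = 20; finish 20 weeks.

20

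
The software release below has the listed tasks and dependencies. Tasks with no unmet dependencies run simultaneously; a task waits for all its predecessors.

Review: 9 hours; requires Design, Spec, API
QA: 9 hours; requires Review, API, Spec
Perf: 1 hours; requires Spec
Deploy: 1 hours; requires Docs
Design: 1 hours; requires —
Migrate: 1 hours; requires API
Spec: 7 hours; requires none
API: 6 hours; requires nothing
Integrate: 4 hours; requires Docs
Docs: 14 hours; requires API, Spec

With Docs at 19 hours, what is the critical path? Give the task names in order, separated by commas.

Spec, Docs, Integrate

Baseline: Spec→Docs→Integrate = 7+14+4 = 25 → 25 hours.
Docs lies on that path, so at 19 hours the path becomes 30 hours.
That remains the longest chain; total 30 hours.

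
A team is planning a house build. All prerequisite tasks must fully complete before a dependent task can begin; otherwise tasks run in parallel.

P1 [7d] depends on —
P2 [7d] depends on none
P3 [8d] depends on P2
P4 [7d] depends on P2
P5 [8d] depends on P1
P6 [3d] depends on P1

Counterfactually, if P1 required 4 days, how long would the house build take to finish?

15

As given, the longest chain is P1→P5 = 7+8 = 15, so the finish is 15 days.
P1 lies on that path, so at 4 days the path becomes 12 days.
Now P2→P3 = 7+8 = 15 is longest, so the finish becomes 15 days.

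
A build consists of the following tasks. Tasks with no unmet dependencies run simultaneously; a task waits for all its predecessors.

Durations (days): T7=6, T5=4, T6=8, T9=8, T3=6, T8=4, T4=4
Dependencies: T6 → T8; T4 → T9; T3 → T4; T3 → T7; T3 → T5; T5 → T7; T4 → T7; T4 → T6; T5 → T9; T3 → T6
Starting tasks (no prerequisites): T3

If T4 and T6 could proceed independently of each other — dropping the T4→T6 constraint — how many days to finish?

18

Original critical path: T3→T4→T6→T8 = 6+4+8+4 = 22 ⇒ 22 days.
Without T4→T6, T6's earliest start moves from 10 to 6.
New critical path: T3→T4→T9 = 6+4+8 = 18 ⇒ 18 days.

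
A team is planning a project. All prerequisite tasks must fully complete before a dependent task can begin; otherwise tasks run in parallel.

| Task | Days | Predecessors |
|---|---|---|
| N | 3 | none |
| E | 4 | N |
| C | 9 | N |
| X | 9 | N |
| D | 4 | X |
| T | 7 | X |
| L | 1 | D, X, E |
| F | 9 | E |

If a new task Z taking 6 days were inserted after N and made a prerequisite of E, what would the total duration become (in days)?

22

Originally the job takes 19 days.
With Z inserted, E now waits for max(N, Z).
New critical path: N→Z→E→F = 3+6+4+9 = 22 ⇒ 22 days.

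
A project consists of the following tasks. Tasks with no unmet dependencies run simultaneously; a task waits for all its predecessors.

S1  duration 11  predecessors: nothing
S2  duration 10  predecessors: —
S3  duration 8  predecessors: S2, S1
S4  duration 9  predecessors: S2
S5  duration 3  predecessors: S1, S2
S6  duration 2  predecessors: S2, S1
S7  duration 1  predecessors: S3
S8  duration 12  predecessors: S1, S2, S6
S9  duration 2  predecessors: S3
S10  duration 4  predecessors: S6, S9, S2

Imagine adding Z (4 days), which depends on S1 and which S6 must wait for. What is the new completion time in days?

29

Originally the job takes 25 days.
With Z inserted, S6 now waits for max(S2, S1, Z).
New critical path: S1→Z→S6→S8 = 11+4+2+12 = 29 ⇒ 29 days.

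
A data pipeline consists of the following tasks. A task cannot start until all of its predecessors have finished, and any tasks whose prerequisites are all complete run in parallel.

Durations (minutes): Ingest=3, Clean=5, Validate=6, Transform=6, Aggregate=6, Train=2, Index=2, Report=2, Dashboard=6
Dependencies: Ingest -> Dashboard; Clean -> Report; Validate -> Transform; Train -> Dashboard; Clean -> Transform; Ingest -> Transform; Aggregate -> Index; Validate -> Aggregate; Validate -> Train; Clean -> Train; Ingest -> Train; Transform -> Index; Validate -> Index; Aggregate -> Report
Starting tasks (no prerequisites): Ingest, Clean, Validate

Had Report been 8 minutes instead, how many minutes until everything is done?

The binding path is Validate→Aggregate→Report = 6+6+2 = 14; finish at 14 minutes.
Report is on the critical path; changing it to 8 makes that path 20 minutes.
No other chain overtakes it, so the finish is 20 minutes.

20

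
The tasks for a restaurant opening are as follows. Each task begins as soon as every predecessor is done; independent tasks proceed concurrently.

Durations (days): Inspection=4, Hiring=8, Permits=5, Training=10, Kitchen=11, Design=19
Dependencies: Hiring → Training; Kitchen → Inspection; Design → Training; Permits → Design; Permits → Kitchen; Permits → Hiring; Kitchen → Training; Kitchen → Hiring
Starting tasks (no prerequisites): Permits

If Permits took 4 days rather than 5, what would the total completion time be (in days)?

33

As given, the longest chain is Permits→Design→Training = 5+19+10 = 34, so the finish is 34 days.
Permits is on the critical path; changing it to 4 makes that path 33 days.
The critical path is still Permits→Design→Training; finish is now 33 days.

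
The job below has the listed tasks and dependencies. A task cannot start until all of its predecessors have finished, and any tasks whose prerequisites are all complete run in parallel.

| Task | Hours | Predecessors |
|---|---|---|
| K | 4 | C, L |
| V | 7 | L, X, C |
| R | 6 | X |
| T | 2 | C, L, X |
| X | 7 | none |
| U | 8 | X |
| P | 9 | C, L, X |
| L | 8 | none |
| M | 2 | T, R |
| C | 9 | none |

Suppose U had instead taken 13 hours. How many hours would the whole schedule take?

The binding path is C→P = 9+9 = 18; finish at 18 hours.
The longest path through U is only 15 hours, so U has float 3.
New critical path: X→U = 7+13 = 20 ⇒ 20 hours.

20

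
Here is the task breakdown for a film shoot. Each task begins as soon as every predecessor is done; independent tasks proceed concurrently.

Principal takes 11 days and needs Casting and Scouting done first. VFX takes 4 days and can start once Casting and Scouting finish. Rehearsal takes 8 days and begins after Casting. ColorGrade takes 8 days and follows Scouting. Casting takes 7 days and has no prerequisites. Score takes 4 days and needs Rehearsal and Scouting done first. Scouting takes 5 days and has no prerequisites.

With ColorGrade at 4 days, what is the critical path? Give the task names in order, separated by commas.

Baseline: Casting→Rehearsal→Score = 7+8+4 = 19 → 19 days.
The longest path through ColorGrade is only 13 days, so ColorGrade has float 6.
The critical path is still Casting→Rehearsal→Score; finish is now 19 days.

Casting, Rehearsal, Score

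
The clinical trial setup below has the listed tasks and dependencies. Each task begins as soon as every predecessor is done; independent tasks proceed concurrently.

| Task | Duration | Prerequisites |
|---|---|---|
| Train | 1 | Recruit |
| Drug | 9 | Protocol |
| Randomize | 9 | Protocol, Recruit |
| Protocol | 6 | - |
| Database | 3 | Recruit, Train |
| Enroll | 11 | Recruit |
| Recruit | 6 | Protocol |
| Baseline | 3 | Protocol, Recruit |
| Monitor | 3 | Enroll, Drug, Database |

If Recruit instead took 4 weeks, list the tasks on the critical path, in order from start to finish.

The binding path is Protocol→Recruit→Enroll→Monitor = 6+6+11+3 = 26; finish at 26 weeks.
Recruit is on the critical path; changing it to 4 makes that path 24 weeks.
That remains the longest chain; total 24 weeks.

Protocol, Recruit, Enroll, Monitor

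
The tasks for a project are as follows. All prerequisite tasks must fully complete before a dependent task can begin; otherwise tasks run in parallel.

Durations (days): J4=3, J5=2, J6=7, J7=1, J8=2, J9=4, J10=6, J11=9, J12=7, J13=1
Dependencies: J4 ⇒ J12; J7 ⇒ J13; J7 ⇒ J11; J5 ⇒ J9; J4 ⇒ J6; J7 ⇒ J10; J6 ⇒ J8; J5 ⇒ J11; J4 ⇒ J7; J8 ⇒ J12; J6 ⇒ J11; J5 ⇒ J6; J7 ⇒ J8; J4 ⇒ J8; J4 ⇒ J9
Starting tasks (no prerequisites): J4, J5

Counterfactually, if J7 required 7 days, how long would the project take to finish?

19

As given, the longest chain is J4→J6→J8→J12 = 3+7+2+7 = 19, so the finish is 19 days.
J7 has 6 days of float (longest path through it is 13).
No other chain overtakes it, so the finish is 19 days.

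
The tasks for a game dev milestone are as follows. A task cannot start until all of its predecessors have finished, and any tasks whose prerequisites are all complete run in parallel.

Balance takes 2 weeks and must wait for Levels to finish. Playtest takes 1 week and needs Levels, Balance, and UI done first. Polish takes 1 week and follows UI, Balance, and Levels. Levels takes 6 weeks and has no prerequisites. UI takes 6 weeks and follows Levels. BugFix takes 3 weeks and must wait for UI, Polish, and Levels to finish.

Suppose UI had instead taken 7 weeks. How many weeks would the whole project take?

As given, the longest chain is Levels→UI→Polish→BugFix = 6+6+1+3 = 16, so the finish is 16 weeks.
Since UI is critical, the +1 change carries straight to that chain (now 17 weeks).
The critical path is still Levels→UI→Polish→BugFix; finish is now 17 weeks.

17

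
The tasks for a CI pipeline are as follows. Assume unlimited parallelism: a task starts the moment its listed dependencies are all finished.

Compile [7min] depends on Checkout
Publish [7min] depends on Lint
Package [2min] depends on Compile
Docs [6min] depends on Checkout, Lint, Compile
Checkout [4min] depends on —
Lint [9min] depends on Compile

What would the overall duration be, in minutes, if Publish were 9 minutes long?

Critical path before the change: Checkout→Compile→Lint→Publish = 4+7+9+7 = 27 giving 27 minutes.
Since Publish is critical, the +2 change carries straight to that chain (now 29 minutes).
That remains the longest chain; total 29 minutes.

29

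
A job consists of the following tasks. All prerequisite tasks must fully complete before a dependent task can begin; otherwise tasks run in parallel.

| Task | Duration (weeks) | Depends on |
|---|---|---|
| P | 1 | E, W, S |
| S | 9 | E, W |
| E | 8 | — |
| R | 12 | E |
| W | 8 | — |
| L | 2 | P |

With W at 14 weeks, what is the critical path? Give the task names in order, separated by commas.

W, S, P, L

Critical path before the change: W→S→P→L = 8+9+1+2 = 20 giving 20 weeks.
W is on the critical path; changing it to 14 makes that path 26 weeks.
The critical path is still W→S→P→L; finish is now 26 weeks.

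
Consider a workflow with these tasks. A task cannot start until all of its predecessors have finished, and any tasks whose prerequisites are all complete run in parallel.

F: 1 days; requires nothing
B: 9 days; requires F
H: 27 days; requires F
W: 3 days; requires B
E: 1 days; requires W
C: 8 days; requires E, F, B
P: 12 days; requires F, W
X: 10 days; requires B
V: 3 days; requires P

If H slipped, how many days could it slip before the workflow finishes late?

Critical path: F→B→W→P→V = 1+9+3+12+3 = 28, so the finish is 28 days.
The longest chain containing H totals 28 days.
Float = 28 − 28 = 0.

0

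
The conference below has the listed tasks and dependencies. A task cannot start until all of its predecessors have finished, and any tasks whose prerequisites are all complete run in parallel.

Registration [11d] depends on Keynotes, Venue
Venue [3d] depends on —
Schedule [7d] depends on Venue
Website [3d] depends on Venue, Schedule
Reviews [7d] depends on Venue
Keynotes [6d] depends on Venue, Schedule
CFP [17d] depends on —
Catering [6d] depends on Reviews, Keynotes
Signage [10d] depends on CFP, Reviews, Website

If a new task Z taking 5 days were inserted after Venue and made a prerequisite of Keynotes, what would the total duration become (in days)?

27

Originally the plan takes 27 days.
With Z inserted, Keynotes now waits for max(Venue, Schedule, Z).
New critical path: Venue→Schedule→Keynotes→Registration = 3+7+6+11 = 27 ⇒ 27 days.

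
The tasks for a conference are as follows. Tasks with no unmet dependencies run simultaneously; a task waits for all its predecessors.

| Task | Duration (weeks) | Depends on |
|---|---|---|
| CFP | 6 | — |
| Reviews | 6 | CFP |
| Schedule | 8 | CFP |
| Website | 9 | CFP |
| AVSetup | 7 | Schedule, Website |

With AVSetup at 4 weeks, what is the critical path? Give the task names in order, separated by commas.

CFP, Website, AVSetup

As given, the longest chain is CFP→Website→AVSetup = 6+9+7 = 22, so the finish is 22 weeks.
AVSetup lies on that path, so at 4 weeks the path becomes 19 weeks.
The critical path is still CFP→Website→AVSetup; finish is now 19 weeks.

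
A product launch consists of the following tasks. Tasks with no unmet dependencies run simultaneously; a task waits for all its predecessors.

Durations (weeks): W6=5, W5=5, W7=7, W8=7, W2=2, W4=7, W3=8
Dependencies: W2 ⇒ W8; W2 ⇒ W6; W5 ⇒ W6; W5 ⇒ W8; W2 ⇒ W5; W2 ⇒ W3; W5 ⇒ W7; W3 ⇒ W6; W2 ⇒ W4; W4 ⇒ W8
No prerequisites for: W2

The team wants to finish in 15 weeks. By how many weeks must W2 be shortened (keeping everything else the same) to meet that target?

Current finish: 16 weeks; target: 15.
W2 is on every critical path, so each week cut from W2 cuts the finish by one (this holds down to a finish of 15).
Need 16 − 15 = 1 week off W2 → W2 becomes 1 week, finish becomes 15.

1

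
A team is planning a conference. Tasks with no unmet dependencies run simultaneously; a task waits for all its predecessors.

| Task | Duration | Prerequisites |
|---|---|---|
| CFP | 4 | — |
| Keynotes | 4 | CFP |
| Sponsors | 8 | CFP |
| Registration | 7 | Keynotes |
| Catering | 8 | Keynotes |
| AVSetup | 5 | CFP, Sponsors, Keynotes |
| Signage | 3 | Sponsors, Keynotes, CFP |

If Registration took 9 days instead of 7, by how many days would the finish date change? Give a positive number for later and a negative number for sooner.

Baseline: CFP→Sponsors→AVSetup = 4+8+5 = 17 → 17 days.
Registration is off the critical path — its longest chain is 15 days, giving 2 of slack.
Now CFP→Keynotes→Registration = 4+4+9 = 17 is longest, so the finish becomes 17 days.
Change in finish: 17 − 17 = +0 days.

0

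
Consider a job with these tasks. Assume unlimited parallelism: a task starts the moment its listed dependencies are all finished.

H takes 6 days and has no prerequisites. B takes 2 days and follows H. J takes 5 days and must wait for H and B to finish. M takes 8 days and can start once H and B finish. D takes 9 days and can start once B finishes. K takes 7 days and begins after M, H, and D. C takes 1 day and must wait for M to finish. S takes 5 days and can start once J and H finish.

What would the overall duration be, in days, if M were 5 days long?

Baseline: H→B→D→K = 6+2+9+7 = 24 → 24 days.
M has 1 day of float (longest path through it is 23).
That remains the longest chain; total 24 days.

24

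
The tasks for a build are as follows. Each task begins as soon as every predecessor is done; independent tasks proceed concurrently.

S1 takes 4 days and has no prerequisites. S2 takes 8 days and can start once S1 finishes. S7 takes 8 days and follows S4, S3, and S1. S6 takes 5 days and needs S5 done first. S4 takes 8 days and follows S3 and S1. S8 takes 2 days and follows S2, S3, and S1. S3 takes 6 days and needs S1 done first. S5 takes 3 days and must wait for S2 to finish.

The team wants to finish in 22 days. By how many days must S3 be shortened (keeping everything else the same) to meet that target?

4

Current finish: 26 days; target: 22.
S3 is on every critical path, so each day cut from S3 cuts the finish by one (this holds down to a finish of 21).
Need 26 − 22 = 4 days off S3 → S3 becomes 2 days, finish becomes 22.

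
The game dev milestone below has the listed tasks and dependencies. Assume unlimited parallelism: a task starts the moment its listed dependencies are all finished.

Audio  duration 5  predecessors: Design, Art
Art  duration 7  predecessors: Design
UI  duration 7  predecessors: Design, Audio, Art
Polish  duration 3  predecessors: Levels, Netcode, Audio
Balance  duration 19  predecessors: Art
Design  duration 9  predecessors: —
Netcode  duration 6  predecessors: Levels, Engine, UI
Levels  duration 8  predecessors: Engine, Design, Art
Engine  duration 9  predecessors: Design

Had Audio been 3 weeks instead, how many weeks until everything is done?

Baseline: Design→Art→Audio→UI→Netcode→Polish = 9+7+5+7+6+3 = 37 → 37 weeks.
Since Audio is critical, the -2 change carries straight to that chain (now 35 weeks).
Now Design→Engine→Levels→Netcode→Polish = 9+9+8+6+3 = 35 is longest, so the finish becomes 35 weeks.

35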